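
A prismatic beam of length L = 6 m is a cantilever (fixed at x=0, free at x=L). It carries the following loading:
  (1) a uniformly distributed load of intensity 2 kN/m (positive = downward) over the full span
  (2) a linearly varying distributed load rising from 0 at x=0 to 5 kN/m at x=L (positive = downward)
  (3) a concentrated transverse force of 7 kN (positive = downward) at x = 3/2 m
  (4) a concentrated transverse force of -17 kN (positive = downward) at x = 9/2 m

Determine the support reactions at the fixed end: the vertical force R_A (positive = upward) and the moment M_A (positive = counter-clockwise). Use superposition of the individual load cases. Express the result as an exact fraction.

R_A = 17 kN, M_A = 30 kN·m

Load 1 — uniform load w=2 kN/m over full span:
  R_A = wL = 2·6 = 12 kN
  M_A = wL²/2 = 2·6²/2 = 36 kN·m
Load 2 — triangular load w₀=5 kN/m (0→w₀ over full span):
  R_A = w₀L/2 = 5·6/2 = 15 kN
  M_A = w₀L²/3 = 5·6²/3 = 60 kN·m
Load 3 — point force P=7 kN at a=3/2 m (b=L-a=9/2):
  R_A = P = 7 kN
  M_A = Pa = 7·(3/2) = 21/2 kN·m
Load 4 — point force P=-17 kN at a=9/2 m (b=L-a=3/2):
  R_A = P = (-17) = -17 kN
  M_A = Pa = (-17)·(9/2) = -153/2 kN·m
Superposition: R_A = 17 kN, M_A = 30 kN·m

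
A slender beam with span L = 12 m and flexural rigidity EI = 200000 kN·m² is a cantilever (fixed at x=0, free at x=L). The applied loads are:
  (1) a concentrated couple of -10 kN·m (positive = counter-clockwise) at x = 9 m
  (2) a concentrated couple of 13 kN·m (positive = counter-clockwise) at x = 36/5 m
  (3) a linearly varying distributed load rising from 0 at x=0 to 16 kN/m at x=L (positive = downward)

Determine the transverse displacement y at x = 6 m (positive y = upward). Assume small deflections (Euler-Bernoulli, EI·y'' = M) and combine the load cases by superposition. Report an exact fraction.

Load 1 — applied couple M₀=-10 kN·m at a=9 m (b=L-a=3):
  y_1 = M₀x²/(2EI)  [x≤a] = (-10)·6²/(2·200000) = -9/10000 m
Load 2 — applied couple M₀=13 kN·m at a=36/5 m (b=L-a=24/5):
  y_2 = M₀x²/(2EI)  [x≤a] = 13·6²/(2·200000) = 117/100000 m
Load 3 — triangular load w₀=16 kN/m (0→w₀ over full span):
  y_3 = (w₀Lx³/12-w₀L²x²/6-w₀x⁵/(120L))/EI = (16·12·6³/12-16·12²·6²/6-16·6⁵/(120·12))/200000 = -3267/62500 m
Superposition: y = Σ y_i = -26001/500000 m ≈ -0.052002 m

y(6) = -26001/500000 m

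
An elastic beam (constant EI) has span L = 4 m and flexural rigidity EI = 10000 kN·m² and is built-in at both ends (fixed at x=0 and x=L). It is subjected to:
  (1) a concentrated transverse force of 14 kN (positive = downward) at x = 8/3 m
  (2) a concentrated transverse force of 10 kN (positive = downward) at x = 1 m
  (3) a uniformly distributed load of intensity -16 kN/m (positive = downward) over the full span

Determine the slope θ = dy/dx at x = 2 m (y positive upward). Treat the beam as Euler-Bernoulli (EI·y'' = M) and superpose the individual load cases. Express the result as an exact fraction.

θ(2) = -89/2160000 rad

Load 1 — point force P=14 kN at a=8/3 m (b=L-a=4/3):
  θ_1 = -Pb²x(2aL-(3a+b)x)/(2L³EI)  [x≤a] = -14·(4/3)²·2·(2·(8/3)·4-(3·(8/3)+(4/3))·2)/(2·4³·10000) = -7/67500 rad
Load 2 — point force P=10 kN at a=1 m (b=L-a=3):
  θ_2 = Pa²(L-x)(2bL-(3b+a)(L-x))/(2L³EI)  [x>a] = 10·1²·(4-2)·(2·3·4-(3·3+1)·(4-2))/(2·4³·10000) = 1/16000 rad
Load 3 — uniform load w=-16 kN/m over full span:
  θ_3 = -wx(L-x)(L-2x)/(12EI) = -(-16)·2·(4-2)·(4-2·2)/(12·10000) = 0 rad
Superposition: θ = Σ θ_i = -89/2160000 rad ≈ -0.000041 rad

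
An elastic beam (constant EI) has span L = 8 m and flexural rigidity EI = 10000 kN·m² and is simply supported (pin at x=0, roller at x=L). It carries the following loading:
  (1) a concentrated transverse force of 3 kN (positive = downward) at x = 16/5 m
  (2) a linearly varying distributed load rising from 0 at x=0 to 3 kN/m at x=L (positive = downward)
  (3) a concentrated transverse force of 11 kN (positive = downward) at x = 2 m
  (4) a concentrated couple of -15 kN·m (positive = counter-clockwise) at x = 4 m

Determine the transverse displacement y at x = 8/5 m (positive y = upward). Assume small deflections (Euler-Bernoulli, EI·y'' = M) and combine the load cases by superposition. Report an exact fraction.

y(8/5) = -440503/39062500 m

Load 1 — point force P=3 kN at a=16/5 m (b=L-a=24/5):
  y_1 = -Pbx(L²-b²-x²)/(6LEI)  [x≤a] = -3·(24/5)·(8/5)·(8²-(24/5)²-(8/5)²)/(6·8·10000) = -144/78125 m
Load 2 — triangular load w₀=3 kN/m (0→w₀ over full span):
  y_2 = -w₀x(7L⁴-10L²x²+3x⁴)/(360LEI) = -3·(8/5)·(7·8⁴-10·8²·(8/5)²+3·(8/5)⁴)/(360·8·10000) = -44032/9765625 m
Load 3 — point force P=11 kN at a=2 m (b=L-a=6):
  y_3 = -Pbx(L²-b²-x²)/(6LEI)  [x≤a] = -11·6·(8/5)·(8²-6²-(8/5)²)/(6·8·10000) = -1749/312500 m
Load 4 — applied couple M₀=-15 kN·m at a=4 m (b=L-a=4):
  y_4 = (M₀x³/(6L)+C₁x)/EI  [x≤a] with C₁=M₀(3b²-L²)/(6L)=5 = ((-15)·(8/5)³/(6·8)+5·(8/5))/10000 = 21/31250 m
Superposition: y = Σ y_i = -440503/39062500 m ≈ -0.011277 m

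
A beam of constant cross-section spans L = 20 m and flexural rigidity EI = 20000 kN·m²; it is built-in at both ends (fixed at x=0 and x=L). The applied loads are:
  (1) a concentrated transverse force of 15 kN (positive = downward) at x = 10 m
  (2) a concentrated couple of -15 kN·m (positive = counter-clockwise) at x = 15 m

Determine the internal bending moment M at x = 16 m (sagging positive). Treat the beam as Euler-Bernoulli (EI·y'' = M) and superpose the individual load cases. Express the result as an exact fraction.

Load 1 — point force P=15 kN at a=10 m (b=L-a=10):
  M_1 = Pa²(a+3b)(L-x)/L³ - Pa²b/L²  [x>a] = 15·10²·(10+3·10)·(20-16)/20³ - 15·10²·10/20² = -15/2 kN·m
Load 2 — applied couple M₀=-15 kN·m at a=15 m (b=L-a=5):
  M_2 = R_Ax - M_A - M₀  [x>a] with R_A=-27/32, M_A=-75/16 = (-27/32)·16 - (-75/16) - (-15) = 99/16 kN·m
Superposition: M = Σ M_i = -21/16 kN·m ≈ -1.312500 kN·m

M(16) = -21/16 kN·m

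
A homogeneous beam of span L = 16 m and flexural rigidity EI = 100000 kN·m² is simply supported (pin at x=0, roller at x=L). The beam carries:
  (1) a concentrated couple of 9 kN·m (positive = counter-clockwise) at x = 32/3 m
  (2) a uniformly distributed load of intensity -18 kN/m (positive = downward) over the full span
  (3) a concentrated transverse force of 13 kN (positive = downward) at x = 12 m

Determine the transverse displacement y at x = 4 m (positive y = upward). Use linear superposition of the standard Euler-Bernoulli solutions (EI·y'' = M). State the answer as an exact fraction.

y(4) = 15601/150000 m

Load 1 — applied couple M₀=9 kN·m at a=32/3 m (b=L-a=16/3):
  y_1 = (M₀x³/(6L)+C₁x)/EI  [x≤a] with C₁=M₀(3b²-L²)/(6L)=-16 = (9·4³/(6·16)+(-16)·4)/100000 = -29/50000 m
Load 2 — uniform load w=-18 kN/m over full span:
  y_2 = -wx(L³-2Lx²+x³)/(24EI) = -(-18)·4·(16³-2·16·4²+4³)/(24·100000) = 342/3125 m
Load 3 — point force P=13 kN at a=12 m (b=L-a=4):
  y_3 = -Pbx(L²-b²-x²)/(6LEI)  [x≤a] = -13·4·4·(16²-4²-4²)/(6·16·100000) = -91/18750 m
Superposition: y = Σ y_i = 15601/150000 m ≈ 0.104007 m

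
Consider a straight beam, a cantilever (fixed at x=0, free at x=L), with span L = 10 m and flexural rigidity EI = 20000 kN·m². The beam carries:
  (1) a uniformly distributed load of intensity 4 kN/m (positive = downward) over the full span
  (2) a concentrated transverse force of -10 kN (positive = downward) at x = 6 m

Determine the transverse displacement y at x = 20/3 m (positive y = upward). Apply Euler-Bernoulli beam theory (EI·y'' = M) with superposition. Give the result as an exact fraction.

Load 1 — uniform load w=4 kN/m over full span:
  y_1 = -wx²(x²-4Lx+6L²)/(24EI) = -4·(20/3)²·((20/3)²-4·10·(20/3)+6·10²)/(24·20000) = -34/243 m
Load 2 — point force P=-10 kN at a=6 m (b=L-a=4):
  y_2 = -Pa²(3x-a)/(6EI)  [x>a] = -(-10)·6²·(3·(20/3)-6)/(6·20000) = 21/500 m
Superposition: y = Σ y_i = -11897/121500 m ≈ -0.097918 m

y(20/3) = -11897/121500 m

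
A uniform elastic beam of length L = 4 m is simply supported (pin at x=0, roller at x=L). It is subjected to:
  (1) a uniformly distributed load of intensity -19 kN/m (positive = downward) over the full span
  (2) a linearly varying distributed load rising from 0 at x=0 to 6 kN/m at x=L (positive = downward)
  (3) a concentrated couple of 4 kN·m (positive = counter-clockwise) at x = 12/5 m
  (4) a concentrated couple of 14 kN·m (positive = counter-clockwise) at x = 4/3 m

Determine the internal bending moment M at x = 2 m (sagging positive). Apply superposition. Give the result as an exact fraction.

Load 1 — uniform load w=-19 kN/m over full span:
  M_1 = wx(L-x)/2 = (-19)·2·(4-2)/2 = -38 kN·m
Load 2 — triangular load w₀=6 kN/m (0→w₀ over full span):
  M_2 = w₀Lx/6 - w₀x³/(6L) = 6·4·2/6 - 6·2³/(6·4) = 6 kN·m
Load 3 — applied couple M₀=4 kN·m at a=12/5 m (b=L-a=8/5):
  M_3 = M₀x/L  [x≤a] = 4·2/4 = 2 kN·m
Load 4 — applied couple M₀=14 kN·m at a=4/3 m (b=L-a=8/3):
  M_4 = M₀x/L - M₀  [x>a] = 14·2/4 - 14 = -7 kN·m
Superposition: M = Σ M_i = -37 kN·m ≈ -37.000000 kN·m

M(2) = -37 kN·m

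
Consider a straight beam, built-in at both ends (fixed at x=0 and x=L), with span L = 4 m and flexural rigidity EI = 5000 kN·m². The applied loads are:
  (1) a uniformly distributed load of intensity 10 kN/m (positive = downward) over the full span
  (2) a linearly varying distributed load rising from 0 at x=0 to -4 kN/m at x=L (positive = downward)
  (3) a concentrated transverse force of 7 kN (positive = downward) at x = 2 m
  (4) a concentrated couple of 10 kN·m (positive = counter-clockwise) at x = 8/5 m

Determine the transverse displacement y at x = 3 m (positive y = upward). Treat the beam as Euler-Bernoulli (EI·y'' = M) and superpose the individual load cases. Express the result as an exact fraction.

y(3) = -371/600000 m

Load 1 — uniform load w=10 kN/m over full span:
  y_1 = -wx²(L-x)²/(24EI) = -10·3²·(4-3)²/(24·5000) = -3/4000 m
Load 2 — triangular load w₀=-4 kN/m (0→w₀ over full span):
  y_2 = -w₀x²(L-x)²(x+2L)/(120LEI) = -(-4)·3²·(4-3)²·(3+2·4)/(120·4·5000) = 33/200000 m
Load 3 — point force P=7 kN at a=2 m (b=L-a=2):
  y_3 = -Pa²(L-x)²(3bL-(3b+a)(L-x))/(6L³EI)  [x>a] = -7·2²·(4-3)²·(3·2·4-(3·2+2)·(4-3))/(6·4³·5000) = -7/30000 m
Load 4 — applied couple M₀=10 kN·m at a=8/5 m (b=L-a=12/5):
  y_4 = (R_Ax³/6 - M_Ax²/2 - M₀(x-a)²/2)/EI  [x>a] with R_A=18/5, M_A=6/5 = ((18/5)·3³/6 - (6/5)·3²/2 - 10·(3-(8/5))²/2)/5000 = 1/5000 m
Superposition: y = Σ y_i = -371/600000 m ≈ -0.000618 m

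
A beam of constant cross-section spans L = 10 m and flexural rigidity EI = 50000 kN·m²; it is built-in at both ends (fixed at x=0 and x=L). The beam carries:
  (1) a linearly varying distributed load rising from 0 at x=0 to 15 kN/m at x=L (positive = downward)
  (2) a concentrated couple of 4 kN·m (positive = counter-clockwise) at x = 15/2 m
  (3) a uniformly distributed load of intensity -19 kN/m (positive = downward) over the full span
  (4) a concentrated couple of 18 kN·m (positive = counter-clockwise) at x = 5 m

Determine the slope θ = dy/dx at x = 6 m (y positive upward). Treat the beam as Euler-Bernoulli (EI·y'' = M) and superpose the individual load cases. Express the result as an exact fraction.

θ(6) = -239/250000 rad

Load 1 — triangular load w₀=15 kN/m (0→w₀ over full span):
  θ_1 = -w₀(2x(L-x)(L-2x)(x+2L)+x²(L-x)²)/(120LEI) = -15·(2·6·(10-6)·(10-2·6)·(6+2·10)+6²·(10-6)²)/(120·10·50000) = 3/6250 rad
Load 2 — applied couple M₀=4 kN·m at a=15/2 m (b=L-a=5/2):
  θ_2 = (R_Ax²/2 - M_Ax)/EI  [x≤a] with R_A=9/20, M_A=5/4 = ((9/20)·6²/2 - (5/4)·6)/50000 = 3/250000 rad
Load 3 — uniform load w=-19 kN/m over full span:
  θ_3 = -wx(L-x)(L-2x)/(12EI) = -(-19)·6·(10-6)·(10-2·6)/(12·50000) = -19/12500 rad
Load 4 — applied couple M₀=18 kN·m at a=5 m (b=L-a=5):
  θ_4 = (R_Ax²/2 - M_Ax - M₀(x-a))/EI  [x>a] with R_A=27/10, M_A=9/2 = ((27/10)·6²/2 - (9/2)·6 - 18·(6-5))/50000 = 9/125000 rad
Superposition: θ = Σ θ_i = -239/250000 rad ≈ -0.000956 rad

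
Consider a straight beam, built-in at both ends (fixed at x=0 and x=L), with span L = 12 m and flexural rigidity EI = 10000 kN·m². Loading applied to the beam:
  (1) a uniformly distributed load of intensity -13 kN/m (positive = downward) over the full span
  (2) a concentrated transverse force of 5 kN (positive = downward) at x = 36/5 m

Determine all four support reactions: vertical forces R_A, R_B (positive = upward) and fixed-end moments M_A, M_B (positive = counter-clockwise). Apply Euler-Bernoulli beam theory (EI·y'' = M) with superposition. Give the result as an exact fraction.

R_A = -1906/25 kN, M_A = -3756/25 kN·m, R_B = -1869/25 kN, M_B = 3684/25 kN·m

Load 1 — uniform load w=-13 kN/m over full span:
  R_A = wL/2 = (-13)·12/2 = -78 kN
  M_A = wL²/12 = (-13)·12²/12 = -156 kN·m
  R_B = wL/2 = (-13)·12/2 = -78 kN
  M_B = -wL²/12 = -(-13)·12²/12 = 156 kN·m
Load 2 — point force P=5 kN at a=36/5 m (b=L-a=24/5):
  R_A = Pb²(3a+b)/L³ = 5·(24/5)²·(3·(36/5)+(24/5))/12³ = 44/25 kN
  M_A = Pab²/L² = 5·(36/5)·(24/5)²/12² = 144/25 kN·m
  R_B = Pa²(a+3b)/L³ = 5·(36/5)²·((36/5)+3·(24/5))/12³ = 81/25 kN
  M_B = -Pa²b/L² = -5·(36/5)²·(24/5)/12² = -216/25 kN·m
Superposition: R_A = -1906/25 kN, M_A = -3756/25 kN·m, R_B = -1869/25 kN, M_B = 3684/25 kN·m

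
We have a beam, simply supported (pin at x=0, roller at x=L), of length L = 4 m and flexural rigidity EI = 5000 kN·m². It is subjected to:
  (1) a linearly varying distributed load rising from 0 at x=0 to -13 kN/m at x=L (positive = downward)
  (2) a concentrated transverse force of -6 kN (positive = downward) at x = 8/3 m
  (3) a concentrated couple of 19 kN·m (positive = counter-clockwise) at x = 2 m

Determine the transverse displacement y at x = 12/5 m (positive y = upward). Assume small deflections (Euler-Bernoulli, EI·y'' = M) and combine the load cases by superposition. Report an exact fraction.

y(12/5) = 1040941/175781250 m

Load 1 — triangular load w₀=-13 kN/m (0→w₀ over full span):
  y_1 = -w₀x(7L⁴-10L²x²+3x⁴)/(360LEI) = -(-13)·(12/5)·(7·4⁴-10·4²·(12/5)²+3·(12/5)⁴)/(360·4·5000) = 123136/29296875 m
Load 2 — point force P=-6 kN at a=8/3 m (b=L-a=4/3):
  y_2 = -Pbx(L²-b²-x²)/(6LEI)  [x≤a] = -(-6)·(4/3)·(12/5)·(4²-(4/3)²-(12/5)²)/(6·4·5000) = 952/703125 m
Load 3 — applied couple M₀=19 kN·m at a=2 m (b=L-a=2):
  y_3 = (M₀x³/(6L)-M₀(x-a)²/2+C₁x)/EI  [x>a] with C₁=M₀(3b²-L²)/(6L)=-19/6 = (19·(12/5)³/(6·4)-19·((12/5)-2)²/2+(-19/6)·(12/5))/5000 = 57/156250 m
Superposition: y = Σ y_i = 1040941/175781250 m ≈ 0.005922 m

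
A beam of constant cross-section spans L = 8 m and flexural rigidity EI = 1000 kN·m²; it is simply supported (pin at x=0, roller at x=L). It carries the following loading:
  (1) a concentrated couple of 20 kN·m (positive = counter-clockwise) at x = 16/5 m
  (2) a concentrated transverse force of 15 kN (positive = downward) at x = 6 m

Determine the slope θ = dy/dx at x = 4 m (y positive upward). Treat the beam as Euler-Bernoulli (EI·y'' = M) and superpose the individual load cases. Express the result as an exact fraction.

θ(4) = -41/30000 rad

Load 1 — applied couple M₀=20 kN·m at a=16/5 m (b=L-a=24/5):
  θ_1 = (M₀x²/(2L)-M₀(x-a)+C₁)/EI  [x>a] with C₁=M₀(3b²-L²)/(6L)=32/15 = (20·4²/(2·8)-20·(4-(16/5))+(32/15))/1000 = 23/3750 rad
Load 2 — point force P=15 kN at a=6 m (b=L-a=2):
  θ_2 = -Pb(L²-b²-3x²)/(6LEI)  [x≤a] = -15·2·(8²-2²-3·4²)/(6·8·1000) = -3/400 rad
Superposition: θ = Σ θ_i = -41/30000 rad ≈ -0.001367 rad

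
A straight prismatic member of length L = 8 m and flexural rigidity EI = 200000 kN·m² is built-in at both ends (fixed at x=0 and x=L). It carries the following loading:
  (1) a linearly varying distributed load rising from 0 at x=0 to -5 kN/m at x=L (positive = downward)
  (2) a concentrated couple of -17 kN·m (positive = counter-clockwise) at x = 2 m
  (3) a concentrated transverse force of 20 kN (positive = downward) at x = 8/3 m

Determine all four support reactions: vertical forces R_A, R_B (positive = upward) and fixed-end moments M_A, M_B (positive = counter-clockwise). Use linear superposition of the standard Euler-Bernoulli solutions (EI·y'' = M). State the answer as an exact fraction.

R_A = 11101/1728 kN, M_A = 7009/432 kN·m, R_B = -11101/1728 kN, M_B = -503/432 kN·m

Load 1 — triangular load w₀=-5 kN/m (0→w₀ over full span):
  R_A = 3w₀L/20 = 3·(-5)·8/20 = -6 kN
  M_A = w₀L²/30 = (-5)·8²/30 = -32/3 kN·m
  R_B = 7w₀L/20 = 7·(-5)·8/20 = -14 kN
  M_B = -w₀L²/20 = -(-5)·8²/20 = 16 kN·m
Load 2 — applied couple M₀=-17 kN·m at a=2 m (b=L-a=6):
  R_A = 6M₀ab/L³ = 6·(-17)·2·6/8³ = -153/64 kN
  M_A = M₀b(2a-b)/L² = (-17)·6·(2·2-6)/8² = 51/16 kN·m
  R_B = -6M₀ab/L³ = -6·(-17)·2·6/8³ = 153/64 kN
  M_B = M₀a(2b-a)/L² = (-17)·2·(2·6-2)/8² = -85/16 kN·m
Load 3 — point force P=20 kN at a=8/3 m (b=L-a=16/3):
  R_A = Pb²(3a+b)/L³ = 20·(16/3)²·(3·(8/3)+(16/3))/8³ = 400/27 kN
  M_A = Pab²/L² = 20·(8/3)·(16/3)²/8² = 640/27 kN·m
  R_B = Pa²(a+3b)/L³ = 20·(8/3)²·((8/3)+3·(16/3))/8³ = 140/27 kN
  M_B = -Pa²b/L² = -20·(8/3)²·(16/3)/8² = -320/27 kN·m
Superposition: R_A = 11101/1728 kN, M_A = 7009/432 kN·m, R_B = -11101/1728 kN, M_B = -503/432 kN·m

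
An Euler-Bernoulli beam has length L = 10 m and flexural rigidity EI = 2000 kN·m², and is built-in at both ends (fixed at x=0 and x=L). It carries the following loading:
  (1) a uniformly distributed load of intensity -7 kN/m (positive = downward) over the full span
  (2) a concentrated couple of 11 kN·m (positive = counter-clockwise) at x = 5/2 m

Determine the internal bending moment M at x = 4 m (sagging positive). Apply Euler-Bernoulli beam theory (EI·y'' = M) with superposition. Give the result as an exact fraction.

M(4) = -7117/240 kN·m

Load 1 — uniform load w=-7 kN/m over full span:
  M_1 = wLx/2 - wL²/12 - wx²/2 = (-7)·10·4/2 - (-7)·10²/12 - (-7)·4²/2 = -77/3 kN·m
Load 2 — applied couple M₀=11 kN·m at a=5/2 m (b=L-a=15/2):
  M_2 = R_Ax - M_A - M₀  [x>a] with R_A=99/80, M_A=-33/16 = (99/80)·4 - (-33/16) - 11 = -319/80 kN·m
Superposition: M = Σ M_i = -7117/240 kN·m ≈ -29.654167 kN·m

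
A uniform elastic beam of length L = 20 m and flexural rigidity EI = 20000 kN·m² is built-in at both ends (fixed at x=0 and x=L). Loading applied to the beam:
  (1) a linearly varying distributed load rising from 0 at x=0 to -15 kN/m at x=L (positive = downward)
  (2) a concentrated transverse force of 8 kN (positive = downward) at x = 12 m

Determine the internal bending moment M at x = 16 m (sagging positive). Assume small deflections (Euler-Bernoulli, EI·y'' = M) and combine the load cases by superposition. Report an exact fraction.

M(16) = -1288/125 kN·m

Load 1 — triangular load w₀=-15 kN/m (0→w₀ over full span):
  M_1 = 3w₀Lx/20 - w₀L²/30 - w₀x³/(6L) = 3·(-15)·20·16/20 - (-15)·20²/30 - (-15)·16³/(6·20) = -8 kN·m
Load 2 — point force P=8 kN at a=12 m (b=L-a=8):
  M_2 = Pa²(a+3b)(L-x)/L³ - Pa²b/L²  [x>a] = 8·12²·(12+3·8)·(20-16)/20³ - 8·12²·8/20² = -288/125 kN·m
Superposition: M = Σ M_i = -1288/125 kN·m ≈ -10.304000 kN·m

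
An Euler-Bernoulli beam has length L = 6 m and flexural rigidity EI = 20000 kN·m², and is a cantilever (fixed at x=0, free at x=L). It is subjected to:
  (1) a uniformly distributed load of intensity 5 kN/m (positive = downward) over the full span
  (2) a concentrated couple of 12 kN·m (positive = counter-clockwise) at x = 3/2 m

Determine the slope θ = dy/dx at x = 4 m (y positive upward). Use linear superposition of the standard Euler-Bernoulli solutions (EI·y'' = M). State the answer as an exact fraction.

Load 1 — uniform load w=5 kN/m over full span:
  θ_1 = -wx(x²-3Lx+3L²)/(6EI) = -5·4·(4²-3·6·4+3·6²)/(6·20000) = -13/1500 rad
Load 2 — applied couple M₀=12 kN·m at a=3/2 m (b=L-a=9/2):
  θ_2 = M₀a/EI  [x>a] = 12·(3/2)/20000 = 9/10000 rad
Superposition: θ = Σ θ_i = -233/30000 rad ≈ -0.007767 rad

θ(4) = -233/30000 rad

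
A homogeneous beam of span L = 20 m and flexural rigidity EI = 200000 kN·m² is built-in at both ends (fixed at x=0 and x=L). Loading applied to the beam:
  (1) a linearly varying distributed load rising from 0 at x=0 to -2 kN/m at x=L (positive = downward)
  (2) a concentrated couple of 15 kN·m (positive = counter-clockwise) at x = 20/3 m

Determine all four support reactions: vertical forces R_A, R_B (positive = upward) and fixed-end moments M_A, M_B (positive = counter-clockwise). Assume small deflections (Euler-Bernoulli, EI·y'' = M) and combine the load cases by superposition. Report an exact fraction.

R_A = -5 kN, M_A = -80/3 kN·m, R_B = -15 kN, M_B = 45 kN·m

Load 1 — triangular load w₀=-2 kN/m (0→w₀ over full span):
  R_A = 3w₀L/20 = 3·(-2)·20/20 = -6 kN
  M_A = w₀L²/30 = (-2)·20²/30 = -80/3 kN·m
  R_B = 7w₀L/20 = 7·(-2)·20/20 = -14 kN
  M_B = -w₀L²/20 = -(-2)·20²/20 = 40 kN·m
Load 2 — applied couple M₀=15 kN·m at a=20/3 m (b=L-a=40/3):
  R_A = 6M₀ab/L³ = 6·15·(20/3)·(40/3)/20³ = 1 kN
  M_A = M₀b(2a-b)/L² = 15·(40/3)·(2·(20/3)-(40/3))/20² = 0 kN·m
  R_B = -6M₀ab/L³ = -6·15·(20/3)·(40/3)/20³ = -1 kN
  M_B = M₀a(2b-a)/L² = 15·(20/3)·(2·(40/3)-(20/3))/20² = 5 kN·m
Superposition: R_A = -5 kN, M_A = -80/3 kN·m, R_B = -15 kN, M_B = 45 kN·m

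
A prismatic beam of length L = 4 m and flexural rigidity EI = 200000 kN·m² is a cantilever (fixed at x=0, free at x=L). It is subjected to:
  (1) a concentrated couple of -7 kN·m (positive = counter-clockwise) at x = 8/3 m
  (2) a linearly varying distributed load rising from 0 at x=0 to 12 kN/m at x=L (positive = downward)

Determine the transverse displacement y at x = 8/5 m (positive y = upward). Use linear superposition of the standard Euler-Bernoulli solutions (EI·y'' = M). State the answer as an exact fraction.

Load 1 — applied couple M₀=-7 kN·m at a=8/3 m (b=L-a=4/3):
  y_1 = M₀x²/(2EI)  [x≤a] = (-7)·(8/5)²/(2·200000) = -7/156250 m
Load 2 — triangular load w₀=12 kN/m (0→w₀ over full span):
  y_2 = (w₀Lx³/12-w₀L²x²/6-w₀x⁵/(120L))/EI = (12·4·(8/5)³/12-12·4²·(8/5)²/6-12·(8/5)⁵/(120·4))/200000 = -16064/48828125 m
Superposition: y = Σ y_i = -36503/97656250 m ≈ -0.000374 m

y(8/5) = -36503/97656250 m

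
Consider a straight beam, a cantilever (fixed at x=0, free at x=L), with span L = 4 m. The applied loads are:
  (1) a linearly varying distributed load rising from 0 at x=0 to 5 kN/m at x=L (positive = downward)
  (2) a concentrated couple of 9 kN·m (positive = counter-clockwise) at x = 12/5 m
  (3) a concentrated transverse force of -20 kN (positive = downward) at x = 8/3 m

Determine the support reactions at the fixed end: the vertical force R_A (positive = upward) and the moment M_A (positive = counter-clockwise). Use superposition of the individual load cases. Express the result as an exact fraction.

Load 1 — triangular load w₀=5 kN/m (0→w₀ over full span):
  R_A = w₀L/2 = 5·4/2 = 10 kN
  M_A = w₀L²/3 = 5·4²/3 = 80/3 kN·m
Load 2 — applied couple M₀=9 kN·m at a=12/5 m (b=L-a=8/5):
  R_A = 0 kN
  M_A = -M₀ = -9 kN·m
Load 3 — point force P=-20 kN at a=8/3 m (b=L-a=4/3):
  R_A = P = (-20) = -20 kN
  M_A = Pa = (-20)·(8/3) = -160/3 kN·m
Superposition: R_A = -10 kN, M_A = -107/3 kN·m

R_A = -10 kN, M_A = -107/3 kN·m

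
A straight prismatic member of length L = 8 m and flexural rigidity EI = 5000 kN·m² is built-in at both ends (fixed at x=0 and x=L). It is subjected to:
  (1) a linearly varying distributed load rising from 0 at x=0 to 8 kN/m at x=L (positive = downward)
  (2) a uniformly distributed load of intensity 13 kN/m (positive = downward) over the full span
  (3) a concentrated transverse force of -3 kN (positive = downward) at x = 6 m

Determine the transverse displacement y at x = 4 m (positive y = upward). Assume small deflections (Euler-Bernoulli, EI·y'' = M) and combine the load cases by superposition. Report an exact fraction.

Load 1 — triangular load w₀=8 kN/m (0→w₀ over full span):
  y_1 = -w₀x²(L-x)²(x+2L)/(120LEI) = -8·4²·(8-4)²·(4+2·8)/(120·8·5000) = -16/1875 m
Load 2 — uniform load w=13 kN/m over full span:
  y_2 = -wx²(L-x)²/(24EI) = -13·4²·(8-4)²/(24·5000) = -52/1875 m
Load 3 — point force P=-3 kN at a=6 m (b=L-a=2):
  y_3 = -Pb²x²(3aL-(3a+b)x)/(6L³EI)  [x≤a] = -(-3)·2²·4²·(3·6·8-(3·6+2)·4)/(6·8³·5000) = 1/1250 m
Superposition: y = Σ y_i = -133/3750 m ≈ -0.035467 m

y(4) = -133/3750 m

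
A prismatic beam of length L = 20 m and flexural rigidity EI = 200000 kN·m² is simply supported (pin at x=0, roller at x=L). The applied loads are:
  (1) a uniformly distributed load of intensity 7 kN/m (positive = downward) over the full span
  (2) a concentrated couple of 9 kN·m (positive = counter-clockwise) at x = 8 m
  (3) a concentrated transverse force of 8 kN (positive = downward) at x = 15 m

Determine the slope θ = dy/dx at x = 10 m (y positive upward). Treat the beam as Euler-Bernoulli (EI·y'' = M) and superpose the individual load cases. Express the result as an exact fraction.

Load 1 — uniform load w=7 kN/m over full span:
  θ_1 = -w(L³-6Lx²+4x³)/(24EI) = -7·(20³-6·20·10²+4·10³)/(24·200000) = 0 rad
Load 2 — applied couple M₀=9 kN·m at a=8 m (b=L-a=12):
  θ_2 = (M₀x²/(2L)-M₀(x-a)+C₁)/EI  [x>a] with C₁=M₀(3b²-L²)/(6L)=12/5 = (9·10²/(2·20)-9·(10-8)+(12/5))/200000 = 69/2000000 rad
Load 3 — point force P=8 kN at a=15 m (b=L-a=5):
  θ_3 = -Pb(L²-b²-3x²)/(6LEI)  [x≤a] = -8·5·(20²-5²-3·10²)/(6·20·200000) = -1/8000 rad
Superposition: θ = Σ θ_i = -181/2000000 rad ≈ -0.000091 rad

θ(10) = -181/2000000 rad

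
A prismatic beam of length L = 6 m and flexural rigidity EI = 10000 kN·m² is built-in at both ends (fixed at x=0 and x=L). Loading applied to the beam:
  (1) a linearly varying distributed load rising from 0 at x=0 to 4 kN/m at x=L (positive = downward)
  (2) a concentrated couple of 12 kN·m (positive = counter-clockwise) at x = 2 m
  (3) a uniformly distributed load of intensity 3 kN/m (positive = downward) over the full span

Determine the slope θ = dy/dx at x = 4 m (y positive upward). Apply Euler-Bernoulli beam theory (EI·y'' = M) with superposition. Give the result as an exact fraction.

Load 1 — triangular load w₀=4 kN/m (0→w₀ over full span):
  θ_1 = -w₀(2x(L-x)(L-2x)(x+2L)+x²(L-x)²)/(120LEI) = -4·(2·4·(6-4)·(6-2·4)·(4+2·6)+4²·(6-4)²)/(120·6·10000) = 7/28125 rad
Load 2 — applied couple M₀=12 kN·m at a=2 m (b=L-a=4):
  θ_2 = (R_Ax²/2 - M_Ax - M₀(x-a))/EI  [x>a] with R_A=8/3, M_A=0 = ((8/3)·4²/2 - 0·4 - 12·(4-2))/10000 = -1/3750 rad
Load 3 — uniform load w=3 kN/m over full span:
  θ_3 = -wx(L-x)(L-2x)/(12EI) = -3·4·(6-4)·(6-2·4)/(12·10000) = 1/2500 rad
Superposition: θ = Σ θ_i = 43/112500 rad ≈ 0.000382 rad

θ(4) = 43/112500 rad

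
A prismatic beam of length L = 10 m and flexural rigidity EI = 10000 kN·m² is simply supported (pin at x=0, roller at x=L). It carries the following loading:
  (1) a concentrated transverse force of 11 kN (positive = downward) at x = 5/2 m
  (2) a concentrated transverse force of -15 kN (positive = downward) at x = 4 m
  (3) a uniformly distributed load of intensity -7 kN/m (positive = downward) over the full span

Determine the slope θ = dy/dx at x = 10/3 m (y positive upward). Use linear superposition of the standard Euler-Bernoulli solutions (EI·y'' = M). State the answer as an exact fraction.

θ(10/3) = 436207/25920000 rad

Load 1 — point force P=11 kN at a=5/2 m (b=L-a=15/2):
  θ_1 = -Pa(2L²-6Lx+3x²+a²)/(6LEI)  [x>a] = -11·(5/2)·(2·10²-6·10·(10/3)+3·(10/3)²+(5/2)²)/(6·10·10000) = -209/115200 rad
Load 2 — point force P=-15 kN at a=4 m (b=L-a=6):
  θ_2 = -Pb(L²-b²-3x²)/(6LEI)  [x≤a] = -(-15)·6·(10²-6²-3·(10/3)²)/(6·10·10000) = 23/5000 rad
Load 3 — uniform load w=-7 kN/m over full span:
  θ_3 = -w(L³-6Lx²+4x³)/(24EI) = -(-7)·(10³-6·10·(10/3)²+4·(10/3)³)/(24·10000) = 91/6480 rad
Superposition: θ = Σ θ_i = 436207/25920000 rad ≈ 0.016829 rad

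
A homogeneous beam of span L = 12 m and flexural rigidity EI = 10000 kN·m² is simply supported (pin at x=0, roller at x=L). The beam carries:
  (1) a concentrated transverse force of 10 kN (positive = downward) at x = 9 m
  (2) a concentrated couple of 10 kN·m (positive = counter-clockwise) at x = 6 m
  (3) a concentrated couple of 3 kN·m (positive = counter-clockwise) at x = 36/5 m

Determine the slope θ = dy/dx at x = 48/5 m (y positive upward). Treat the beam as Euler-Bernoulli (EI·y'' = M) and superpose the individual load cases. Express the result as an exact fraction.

Load 1 — point force P=10 kN at a=9 m (b=L-a=3):
  θ_1 = -Pa(2L²-6Lx+3x²+a²)/(6LEI)  [x>a] = -10·9·(2·12²-6·12·(48/5)+3·(48/5)²+9²)/(6·12·10000) = 1143/200000 rad
Load 2 — applied couple M₀=10 kN·m at a=6 m (b=L-a=6):
  θ_2 = (M₀x²/(2L)-M₀(x-a)+C₁)/EI  [x>a] with C₁=M₀(3b²-L²)/(6L)=-5 = (10·(48/5)²/(2·12)-10·((48/5)-6)+(-5))/10000 = -13/50000 rad
Load 3 — applied couple M₀=3 kN·m at a=36/5 m (b=L-a=24/5):
  θ_3 = (M₀x²/(2L)-M₀(x-a)+C₁)/EI  [x>a] with C₁=M₀(3b²-L²)/(6L)=-78/25 = (3·(48/5)²/(2·12)-3·((48/5)-(36/5))+(-78/25))/10000 = 3/25000 rad
Superposition: θ = Σ θ_i = 223/40000 rad ≈ 0.005575 rad

θ(48/5) = 223/40000 rad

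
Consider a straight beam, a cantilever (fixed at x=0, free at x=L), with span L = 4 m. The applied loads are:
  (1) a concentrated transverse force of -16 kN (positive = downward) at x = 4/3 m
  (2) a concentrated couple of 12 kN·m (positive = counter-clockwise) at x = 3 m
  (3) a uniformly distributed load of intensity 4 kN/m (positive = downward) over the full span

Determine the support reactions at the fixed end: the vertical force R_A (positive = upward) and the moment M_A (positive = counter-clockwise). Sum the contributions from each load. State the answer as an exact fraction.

Load 1 — point force P=-16 kN at a=4/3 m (b=L-a=8/3):
  R_A = P = (-16) = -16 kN
  M_A = Pa = (-16)·(4/3) = -64/3 kN·m
Load 2 — applied couple M₀=12 kN·m at a=3 m (b=L-a=1):
  R_A = 0 kN
  M_A = -M₀ = -12 kN·m
Load 3 — uniform load w=4 kN/m over full span:
  R_A = wL = 4·4 = 16 kN
  M_A = wL²/2 = 4·4²/2 = 32 kN·m
Superposition: R_A = 0 kN, M_A = -4/3 kN·m

R_A = 0 kN, M_A = -4/3 kN·m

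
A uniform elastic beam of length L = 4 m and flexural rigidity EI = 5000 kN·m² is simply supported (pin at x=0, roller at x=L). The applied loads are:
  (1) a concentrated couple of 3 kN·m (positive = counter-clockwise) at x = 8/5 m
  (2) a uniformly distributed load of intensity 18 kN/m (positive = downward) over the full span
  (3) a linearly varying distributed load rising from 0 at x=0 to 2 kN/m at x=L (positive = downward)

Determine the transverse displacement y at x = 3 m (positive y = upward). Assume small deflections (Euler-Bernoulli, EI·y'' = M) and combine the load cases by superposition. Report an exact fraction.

Load 1 — applied couple M₀=3 kN·m at a=8/5 m (b=L-a=12/5):
  y_1 = (M₀x³/(6L)-M₀(x-a)²/2+C₁x)/EI  [x>a] with C₁=M₀(3b²-L²)/(6L)=4/25 = (3·3³/(6·4)-3·(3-(8/5))²/2+(4/25)·3)/5000 = 183/1000000 m
Load 2 — uniform load w=18 kN/m over full span:
  y_2 = -wx(L³-2Lx²+x³)/(24EI) = -18·3·(4³-2·4·3²+3³)/(24·5000) = -171/20000 m
Load 3 — triangular load w₀=2 kN/m (0→w₀ over full span):
  y_3 = -w₀x(7L⁴-10L²x²+3x⁴)/(360LEI) = -2·3·(7·4⁴-10·4²·3²+3·3⁴)/(360·4·5000) = -119/240000 m
Superposition: y = Σ y_i = -53177/6000000 m ≈ -0.008863 m

y(3) = -53177/6000000 m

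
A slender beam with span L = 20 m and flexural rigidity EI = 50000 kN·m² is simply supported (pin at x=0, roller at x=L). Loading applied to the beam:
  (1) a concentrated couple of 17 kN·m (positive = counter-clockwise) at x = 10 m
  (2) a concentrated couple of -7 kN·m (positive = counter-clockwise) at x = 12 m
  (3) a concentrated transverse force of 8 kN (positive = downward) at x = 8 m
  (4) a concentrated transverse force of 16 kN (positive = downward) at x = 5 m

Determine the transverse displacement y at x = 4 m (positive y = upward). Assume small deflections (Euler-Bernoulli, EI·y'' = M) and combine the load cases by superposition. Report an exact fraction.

Load 1 — applied couple M₀=17 kN·m at a=10 m (b=L-a=10):
  y_1 = (M₀x³/(6L)+C₁x)/EI  [x≤a] with C₁=M₀(3b²-L²)/(6L)=-85/6 = (17·4³/(6·20)+(-85/6)·4)/50000 = -119/125000 m
Load 2 — applied couple M₀=-7 kN·m at a=12 m (b=L-a=8):
  y_2 = (M₀x³/(6L)+C₁x)/EI  [x≤a] with C₁=M₀(3b²-L²)/(6L)=182/15 = ((-7)·4³/(6·20)+(182/15)·4)/50000 = 14/15625 m
Load 3 — point force P=8 kN at a=8 m (b=L-a=12):
  y_3 = -Pbx(L²-b²-x²)/(6LEI)  [x≤a] = -8·12·4·(20²-12²-4²)/(6·20·50000) = -48/3125 m
Load 4 — point force P=16 kN at a=5 m (b=L-a=15):
  y_4 = -Pbx(L²-b²-x²)/(6LEI)  [x≤a] = -16·15·4·(20²-15²-4²)/(6·20·50000) = -159/6250 m
Superposition: y = Σ y_i = -5107/125000 m ≈ -0.040856 m

y(4) = -5107/125000 m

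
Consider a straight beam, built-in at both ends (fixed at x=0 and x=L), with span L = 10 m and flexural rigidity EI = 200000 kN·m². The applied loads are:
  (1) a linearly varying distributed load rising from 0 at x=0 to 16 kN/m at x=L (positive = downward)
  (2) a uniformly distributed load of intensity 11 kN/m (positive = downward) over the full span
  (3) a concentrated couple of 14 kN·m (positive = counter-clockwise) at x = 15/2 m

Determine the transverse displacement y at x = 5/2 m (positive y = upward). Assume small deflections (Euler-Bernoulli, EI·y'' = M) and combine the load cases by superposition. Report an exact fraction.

y(5/2) = -707/512000 m

Load 1 — triangular load w₀=16 kN/m (0→w₀ over full span):
  y_1 = -w₀x²(L-x)²(x+2L)/(120LEI) = -16·(5/2)²·(10-(5/2))²·((5/2)+2·10)/(120·10·200000) = -27/51200 m
Load 2 — uniform load w=11 kN/m over full span:
  y_2 = -wx²(L-x)²/(24EI) = -11·(5/2)²·(10-(5/2))²/(24·200000) = -33/40960 m
Load 3 — applied couple M₀=14 kN·m at a=15/2 m (b=L-a=5/2):
  y_3 = (R_Ax³/6 - M_Ax²/2)/EI  [x≤a] with R_A=63/40, M_A=35/8 = ((63/40)·(5/2)³/6 - (35/8)·(5/2)²/2)/200000 = -49/1024000 m
Superposition: y = Σ y_i = -707/512000 m ≈ -0.001381 m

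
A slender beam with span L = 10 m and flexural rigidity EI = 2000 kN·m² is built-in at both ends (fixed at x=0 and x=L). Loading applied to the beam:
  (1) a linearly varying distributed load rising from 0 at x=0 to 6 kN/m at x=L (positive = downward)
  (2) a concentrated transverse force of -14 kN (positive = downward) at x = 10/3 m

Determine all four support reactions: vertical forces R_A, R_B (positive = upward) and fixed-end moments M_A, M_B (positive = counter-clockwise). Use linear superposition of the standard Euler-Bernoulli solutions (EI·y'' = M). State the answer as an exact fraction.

R_A = -37/27 kN, M_A = -20/27 kN·m, R_B = 469/27 kN, M_B = -530/27 kN·m

Load 1 — triangular load w₀=6 kN/m (0→w₀ over full span):
  R_A = 3w₀L/20 = 3·6·10/20 = 9 kN
  M_A = w₀L²/30 = 6·10²/30 = 20 kN·m
  R_B = 7w₀L/20 = 7·6·10/20 = 21 kN
  M_B = -w₀L²/20 = -6·10²/20 = -30 kN·m
Load 2 — point force P=-14 kN at a=10/3 m (b=L-a=20/3):
  R_A = Pb²(3a+b)/L³ = (-14)·(20/3)²·(3·(10/3)+(20/3))/10³ = -280/27 kN
  M_A = Pab²/L² = (-14)·(10/3)·(20/3)²/10² = -560/27 kN·m
  R_B = Pa²(a+3b)/L³ = (-14)·(10/3)²·((10/3)+3·(20/3))/10³ = -98/27 kN
  M_B = -Pa²b/L² = -(-14)·(10/3)²·(20/3)/10² = 280/27 kN·m
Superposition: R_A = -37/27 kN, M_A = -20/27 kN·m, R_B = 469/27 kN, M_B = -530/27 kN·m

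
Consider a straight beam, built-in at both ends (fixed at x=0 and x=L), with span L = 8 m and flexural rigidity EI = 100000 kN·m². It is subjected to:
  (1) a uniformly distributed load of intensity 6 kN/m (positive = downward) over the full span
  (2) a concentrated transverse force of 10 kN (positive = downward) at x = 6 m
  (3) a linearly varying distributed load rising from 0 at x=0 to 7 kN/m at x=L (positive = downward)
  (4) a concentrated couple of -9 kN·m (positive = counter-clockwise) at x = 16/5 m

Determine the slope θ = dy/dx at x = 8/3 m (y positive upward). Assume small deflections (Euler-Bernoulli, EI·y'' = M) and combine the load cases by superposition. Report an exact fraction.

θ(8/3) = -14461/37968750 rad

Load 1 — uniform load w=6 kN/m over full span:
  θ_1 = -wx(L-x)(L-2x)/(12EI) = -6·(8/3)·(8-(8/3))·(8-2·(8/3))/(12·100000) = -16/84375 rad
Load 2 — point force P=10 kN at a=6 m (b=L-a=2):
  θ_2 = -Pb²x(2aL-(3a+b)x)/(2L³EI)  [x≤a] = -10·2²·(8/3)·(2·6·8-(3·6+2)·(8/3))/(2·8³·100000) = -1/22500 rad
Load 3 — triangular load w₀=7 kN/m (0→w₀ over full span):
  θ_3 = -w₀(2x(L-x)(L-2x)(x+2L)+x²(L-x)²)/(120LEI) = -7·(2·(8/3)·(8-(8/3))·(8-2·(8/3))·((8/3)+2·8)+(8/3)²·(8-(8/3))²)/(120·8·100000) = -448/3796875 rad
Load 4 — applied couple M₀=-9 kN·m at a=16/5 m (b=L-a=24/5):
  θ_4 = (R_Ax²/2 - M_Ax)/EI  [x≤a] with R_A=-81/50, M_A=-27/25 = ((-81/50)·(8/3)²/2 - (-27/25)·(8/3))/100000 = -9/312500 rad
Superposition: θ = Σ θ_i = -14461/37968750 rad ≈ -0.000381 rad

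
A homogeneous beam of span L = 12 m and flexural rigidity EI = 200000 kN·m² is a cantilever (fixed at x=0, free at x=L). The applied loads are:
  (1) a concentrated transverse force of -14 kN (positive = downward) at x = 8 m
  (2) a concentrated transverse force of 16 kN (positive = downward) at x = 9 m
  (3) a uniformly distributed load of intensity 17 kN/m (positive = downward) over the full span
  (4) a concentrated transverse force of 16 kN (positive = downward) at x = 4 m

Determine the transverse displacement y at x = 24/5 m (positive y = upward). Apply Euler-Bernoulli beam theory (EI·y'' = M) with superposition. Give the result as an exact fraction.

y(24/5) = -336676/5859375 m

Load 1 — point force P=-14 kN at a=8 m (b=L-a=4):
  y_1 = -Px²(3a-x)/(6EI)  [x≤a] = -(-14)·(24/5)²·(3·8-(24/5))/(6·200000) = 2016/390625 m
Load 2 — point force P=16 kN at a=9 m (b=L-a=3):
  y_2 = -Px²(3a-x)/(6EI)  [x≤a] = -16·(24/5)²·(3·9-(24/5))/(6·200000) = -2664/390625 m
Load 3 — uniform load w=17 kN/m over full span:
  y_3 = -wx²(x²-4Lx+6L²)/(24EI) = -17·(24/5)²·((24/5)²-4·12·(24/5)+6·12²)/(24·200000) = -104652/1953125 m
Load 4 — point force P=16 kN at a=4 m (b=L-a=8):
  y_4 = -Pa²(3x-a)/(6EI)  [x>a] = -16·4²·(3·(24/5)-4)/(6·200000) = -104/46875 m
Superposition: y = Σ y_i = -336676/5859375 m ≈ -0.057459 m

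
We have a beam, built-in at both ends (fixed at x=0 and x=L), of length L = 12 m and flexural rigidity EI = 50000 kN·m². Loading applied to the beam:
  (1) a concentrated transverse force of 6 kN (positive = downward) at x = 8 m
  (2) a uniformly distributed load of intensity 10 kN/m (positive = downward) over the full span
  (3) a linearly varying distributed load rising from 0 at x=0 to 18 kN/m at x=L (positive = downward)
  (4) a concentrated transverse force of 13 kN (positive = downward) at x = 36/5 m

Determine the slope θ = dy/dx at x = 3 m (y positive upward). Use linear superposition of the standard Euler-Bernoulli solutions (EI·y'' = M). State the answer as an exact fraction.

Load 1 — point force P=6 kN at a=8 m (b=L-a=4):
  θ_1 = -Pb²x(2aL-(3a+b)x)/(2L³EI)  [x≤a] = -6·4²·3·(2·8·12-(3·8+4)·3)/(2·12³·50000) = -9/50000 rad
Load 2 — uniform load w=10 kN/m over full span:
  θ_2 = -wx(L-x)(L-2x)/(12EI) = -10·3·(12-3)·(12-2·3)/(12·50000) = -27/10000 rad
Load 3 — triangular load w₀=18 kN/m (0→w₀ over full span):
  θ_3 = -w₀(2x(L-x)(L-2x)(x+2L)+x²(L-x)²)/(120LEI) = -18·(2·3·(12-3)·(12-2·3)·(3+2·12)+3²·(12-3)²)/(120·12·50000) = -9477/4000000 rad
Load 4 — point force P=13 kN at a=36/5 m (b=L-a=24/5):
  θ_4 = -Pb²x(2aL-(3a+b)x)/(2L³EI)  [x≤a] = -13·(24/5)²·3·(2·(36/5)·12-(3·(36/5)+(24/5))·3)/(2·12³·50000) = -1521/3125000 rad
Superposition: θ = Σ θ_i = -573597/100000000 rad ≈ -0.005736 rad

θ(3) = -573597/100000000 rad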